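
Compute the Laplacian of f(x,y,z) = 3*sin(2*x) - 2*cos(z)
-12*sin(2*x) + 2*cos(z)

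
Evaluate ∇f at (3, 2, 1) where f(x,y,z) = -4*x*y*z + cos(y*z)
(-8, -12 - sin(2), -24 - 2*sin(2))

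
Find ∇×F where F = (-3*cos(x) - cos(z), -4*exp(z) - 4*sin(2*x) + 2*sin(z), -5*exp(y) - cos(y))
(-5*exp(y) + 4*exp(z) + sin(y) - 2*cos(z), sin(z), -8*cos(2*x))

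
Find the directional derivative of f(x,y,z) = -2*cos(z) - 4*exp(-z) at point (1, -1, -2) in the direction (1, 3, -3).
6*sqrt(19)*(-2*exp(2) + sin(2))/19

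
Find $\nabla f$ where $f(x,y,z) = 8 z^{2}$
(0, 0, 16*z)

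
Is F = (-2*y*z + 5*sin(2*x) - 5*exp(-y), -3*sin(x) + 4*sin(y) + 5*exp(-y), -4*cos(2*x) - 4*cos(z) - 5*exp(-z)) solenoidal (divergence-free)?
No, ∇·F = 4*sin(z) + 10*cos(2*x) + 4*cos(y) + 5*exp(-z) - 5*exp(-y)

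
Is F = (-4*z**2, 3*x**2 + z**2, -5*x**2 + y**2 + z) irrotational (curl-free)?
No, ∇×F = (2*y - 2*z, 10*x - 8*z, 6*x)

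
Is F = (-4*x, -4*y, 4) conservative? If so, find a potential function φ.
Yes, F is conservative. φ = -2*x**2 - 2*y**2 + 4*z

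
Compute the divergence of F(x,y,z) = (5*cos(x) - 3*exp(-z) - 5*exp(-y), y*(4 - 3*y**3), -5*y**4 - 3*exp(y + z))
-12*y**3 - 3*exp(y + z) - 5*sin(x) + 4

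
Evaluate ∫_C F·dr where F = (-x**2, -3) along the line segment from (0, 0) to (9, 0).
-243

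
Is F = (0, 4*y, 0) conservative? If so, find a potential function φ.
Yes, F is conservative. φ = 2*y**2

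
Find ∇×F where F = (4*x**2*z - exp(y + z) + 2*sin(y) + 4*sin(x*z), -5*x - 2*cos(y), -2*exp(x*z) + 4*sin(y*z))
(4*z*cos(y*z), 4*x**2 + 4*x*cos(x*z) + 2*z*exp(x*z) - exp(y + z), exp(y + z) - 2*cos(y) - 5)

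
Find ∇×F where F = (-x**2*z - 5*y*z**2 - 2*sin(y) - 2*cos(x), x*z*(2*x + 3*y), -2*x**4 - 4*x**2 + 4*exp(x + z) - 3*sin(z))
(-x*(2*x + 3*y), 8*x**3 - x**2 + 8*x - 10*y*z - 4*exp(x + z), 4*x*z + 3*y*z + 5*z**2 + 2*cos(y))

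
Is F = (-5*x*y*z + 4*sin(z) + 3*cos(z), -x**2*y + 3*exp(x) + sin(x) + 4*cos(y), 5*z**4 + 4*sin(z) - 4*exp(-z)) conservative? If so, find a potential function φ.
No, ∇×F = (0, -5*x*y - 3*sin(z) + 4*cos(z), -2*x*y + 5*x*z + 3*exp(x) + cos(x)) ≠ 0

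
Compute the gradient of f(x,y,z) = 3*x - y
(3, -1, 0)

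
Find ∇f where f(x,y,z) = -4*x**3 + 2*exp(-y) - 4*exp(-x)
(-12*x**2 + 4*exp(-x), -2*exp(-y), 0)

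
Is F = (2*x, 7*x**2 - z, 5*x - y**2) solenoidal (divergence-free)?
No, ∇·F = 2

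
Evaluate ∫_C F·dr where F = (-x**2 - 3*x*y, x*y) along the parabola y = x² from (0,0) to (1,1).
-41/60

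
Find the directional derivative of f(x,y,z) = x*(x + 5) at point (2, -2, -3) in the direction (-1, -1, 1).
-3*sqrt(3)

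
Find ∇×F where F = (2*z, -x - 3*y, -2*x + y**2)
(2*y, 4, -1)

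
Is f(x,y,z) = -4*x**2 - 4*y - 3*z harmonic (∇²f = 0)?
No, ∇²f = -8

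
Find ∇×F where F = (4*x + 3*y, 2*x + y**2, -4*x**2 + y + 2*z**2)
(1, 8*x, -1)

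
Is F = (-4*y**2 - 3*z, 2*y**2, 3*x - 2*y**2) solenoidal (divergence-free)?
No, ∇·F = 4*y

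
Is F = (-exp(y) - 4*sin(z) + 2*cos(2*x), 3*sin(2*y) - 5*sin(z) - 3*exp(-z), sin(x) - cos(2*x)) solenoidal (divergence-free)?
No, ∇·F = -4*sin(2*x) + 6*cos(2*y)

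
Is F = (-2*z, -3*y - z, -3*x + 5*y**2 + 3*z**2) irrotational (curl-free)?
No, ∇×F = (10*y + 1, 1, 0)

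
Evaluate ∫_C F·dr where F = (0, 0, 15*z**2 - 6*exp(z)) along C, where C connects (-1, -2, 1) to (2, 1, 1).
0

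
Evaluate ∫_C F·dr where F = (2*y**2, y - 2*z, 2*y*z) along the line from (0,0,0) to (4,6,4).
154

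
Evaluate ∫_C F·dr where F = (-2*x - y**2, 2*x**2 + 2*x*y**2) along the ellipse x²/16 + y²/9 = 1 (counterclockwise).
54*pi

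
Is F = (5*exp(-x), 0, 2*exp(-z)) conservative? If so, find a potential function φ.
Yes, F is conservative. φ = -2*exp(-z) - 5*exp(-x)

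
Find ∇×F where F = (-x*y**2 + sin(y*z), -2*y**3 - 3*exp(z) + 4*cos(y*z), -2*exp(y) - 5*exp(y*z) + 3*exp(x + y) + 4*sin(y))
(4*y*sin(y*z) - 5*z*exp(y*z) - 2*exp(y) + 3*exp(z) + 3*exp(x + y) + 4*cos(y), y*cos(y*z) - 3*exp(x + y), 2*x*y - z*cos(y*z))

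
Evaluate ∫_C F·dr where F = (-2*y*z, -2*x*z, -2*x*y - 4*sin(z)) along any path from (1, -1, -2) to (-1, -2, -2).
12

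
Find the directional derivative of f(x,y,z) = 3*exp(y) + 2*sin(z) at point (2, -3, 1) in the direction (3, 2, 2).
2*sqrt(17)*(3 + 2*exp(3)*cos(1))*exp(-3)/17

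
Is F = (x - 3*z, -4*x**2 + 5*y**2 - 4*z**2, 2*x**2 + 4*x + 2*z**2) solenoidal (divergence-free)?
No, ∇·F = 10*y + 4*z + 1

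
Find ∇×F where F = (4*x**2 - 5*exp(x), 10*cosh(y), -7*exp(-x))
(0, -7*exp(-x), 0)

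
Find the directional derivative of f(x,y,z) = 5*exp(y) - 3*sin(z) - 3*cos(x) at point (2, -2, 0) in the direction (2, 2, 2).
sqrt(3)*(3*(-1 + sin(2))*exp(2) + 5)*exp(-2)/3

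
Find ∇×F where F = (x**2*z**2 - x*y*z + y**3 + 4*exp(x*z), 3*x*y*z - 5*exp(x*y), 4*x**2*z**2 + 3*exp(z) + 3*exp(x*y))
(3*x*(-y + exp(x*y)), 2*x**2*z - x*y - 8*x*z**2 + 4*x*exp(x*z) - 3*y*exp(x*y), x*z - 3*y**2 + 3*y*z - 5*y*exp(x*y))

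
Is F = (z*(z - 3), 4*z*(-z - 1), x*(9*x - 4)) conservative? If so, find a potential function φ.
No, ∇×F = (8*z + 4, -18*x + 2*z + 1, 0) ≠ 0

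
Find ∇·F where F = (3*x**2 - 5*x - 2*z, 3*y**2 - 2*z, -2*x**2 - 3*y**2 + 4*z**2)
6*x + 6*y + 8*z - 5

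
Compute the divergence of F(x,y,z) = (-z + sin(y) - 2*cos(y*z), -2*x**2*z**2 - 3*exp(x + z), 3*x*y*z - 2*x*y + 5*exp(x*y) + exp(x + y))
3*x*y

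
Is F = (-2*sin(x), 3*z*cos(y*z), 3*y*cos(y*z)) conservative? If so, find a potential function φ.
Yes, F is conservative. φ = 3*sin(y*z) + 2*cos(x)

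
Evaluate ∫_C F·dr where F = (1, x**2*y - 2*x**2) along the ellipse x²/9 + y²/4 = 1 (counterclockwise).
0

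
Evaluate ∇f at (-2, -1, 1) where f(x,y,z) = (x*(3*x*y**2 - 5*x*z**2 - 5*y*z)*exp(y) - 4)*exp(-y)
(13, -14 + 4*E, -50)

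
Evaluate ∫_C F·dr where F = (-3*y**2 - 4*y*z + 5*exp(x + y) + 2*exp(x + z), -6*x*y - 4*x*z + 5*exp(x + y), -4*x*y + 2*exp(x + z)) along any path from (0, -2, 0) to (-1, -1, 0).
2*exp(-1) + 1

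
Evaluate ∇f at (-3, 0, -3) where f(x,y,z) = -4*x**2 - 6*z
(24, 0, -6)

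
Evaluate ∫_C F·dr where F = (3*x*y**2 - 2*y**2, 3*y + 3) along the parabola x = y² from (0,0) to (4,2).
60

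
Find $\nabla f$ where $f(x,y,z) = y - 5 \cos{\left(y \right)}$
(0, 5*sin(y) + 1, 0)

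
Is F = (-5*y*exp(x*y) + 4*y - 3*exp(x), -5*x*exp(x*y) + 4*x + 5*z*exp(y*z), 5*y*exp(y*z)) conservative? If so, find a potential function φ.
Yes, F is conservative. φ = 4*x*y - 3*exp(x) - 5*exp(x*y) + 5*exp(y*z)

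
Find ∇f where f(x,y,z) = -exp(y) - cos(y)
(0, -exp(y) + sin(y), 0)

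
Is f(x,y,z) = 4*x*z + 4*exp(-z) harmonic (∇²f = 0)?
No, ∇²f = 4*exp(-z)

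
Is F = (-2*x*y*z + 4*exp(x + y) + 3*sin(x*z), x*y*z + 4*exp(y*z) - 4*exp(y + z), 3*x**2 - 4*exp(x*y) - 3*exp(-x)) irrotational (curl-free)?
No, ∇×F = (-x*y - 4*x*exp(x*y) - 4*y*exp(y*z) + 4*exp(y + z), -2*x*y + 3*x*cos(x*z) - 6*x + 4*y*exp(x*y) - 3*exp(-x), 2*x*z + y*z - 4*exp(x + y))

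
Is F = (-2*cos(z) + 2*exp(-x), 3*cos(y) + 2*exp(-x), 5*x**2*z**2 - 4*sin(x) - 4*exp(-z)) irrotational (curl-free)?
No, ∇×F = (0, -10*x*z**2 + 2*sin(z) + 4*cos(x), -2*exp(-x))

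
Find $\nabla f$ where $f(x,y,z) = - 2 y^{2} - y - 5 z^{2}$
(0, -4*y - 1, -10*z)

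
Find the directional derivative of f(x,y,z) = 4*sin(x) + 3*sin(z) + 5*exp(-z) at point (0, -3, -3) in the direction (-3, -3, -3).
sqrt(3)*(-4 - 3*cos(3) + 5*exp(3))/3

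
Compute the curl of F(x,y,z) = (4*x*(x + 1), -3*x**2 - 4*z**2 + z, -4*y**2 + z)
(-8*y + 8*z - 1, 0, -6*x)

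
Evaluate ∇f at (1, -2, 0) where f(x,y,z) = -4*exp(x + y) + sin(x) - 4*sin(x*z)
(-4*exp(-1) + cos(1), -4*exp(-1), -4)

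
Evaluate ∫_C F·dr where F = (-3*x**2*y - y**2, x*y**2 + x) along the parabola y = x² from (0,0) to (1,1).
16/105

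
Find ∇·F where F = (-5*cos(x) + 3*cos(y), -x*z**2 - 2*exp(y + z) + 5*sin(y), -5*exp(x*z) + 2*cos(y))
-5*x*exp(x*z) - 2*exp(y + z) + 5*sin(x) + 5*cos(y)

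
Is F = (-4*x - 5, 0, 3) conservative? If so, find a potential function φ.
Yes, F is conservative. φ = -2*x**2 - 5*x + 3*z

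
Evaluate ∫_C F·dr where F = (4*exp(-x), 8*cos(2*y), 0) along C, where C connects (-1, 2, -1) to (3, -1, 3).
4*(-1 + (-sin(2) - sin(4) + E)*exp(3))*exp(-3)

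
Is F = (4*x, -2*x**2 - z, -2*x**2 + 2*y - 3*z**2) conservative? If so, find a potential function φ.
No, ∇×F = (3, 4*x, -4*x) ≠ 0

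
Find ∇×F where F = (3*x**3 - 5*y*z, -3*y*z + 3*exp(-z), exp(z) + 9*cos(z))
(3*y + 3*exp(-z), -5*y, 5*z)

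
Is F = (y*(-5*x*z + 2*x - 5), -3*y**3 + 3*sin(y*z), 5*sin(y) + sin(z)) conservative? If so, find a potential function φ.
No, ∇×F = (-3*y*cos(y*z) + 5*cos(y), -5*x*y, 5*x*z - 2*x + 5) ≠ 0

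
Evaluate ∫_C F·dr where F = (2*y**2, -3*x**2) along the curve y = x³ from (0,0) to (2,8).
-736/35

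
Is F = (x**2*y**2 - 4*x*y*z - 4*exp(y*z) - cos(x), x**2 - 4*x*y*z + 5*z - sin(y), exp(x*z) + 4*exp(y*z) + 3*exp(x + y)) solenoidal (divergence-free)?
No, ∇·F = 2*x*y**2 - 4*x*z + x*exp(x*z) - 4*y*z + 4*y*exp(y*z) + sin(x) - cos(y)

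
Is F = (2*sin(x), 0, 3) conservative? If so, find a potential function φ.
Yes, F is conservative. φ = 3*z - 2*cos(x)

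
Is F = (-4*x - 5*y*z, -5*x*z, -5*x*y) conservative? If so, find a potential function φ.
Yes, F is conservative. φ = x*(-2*x - 5*y*z)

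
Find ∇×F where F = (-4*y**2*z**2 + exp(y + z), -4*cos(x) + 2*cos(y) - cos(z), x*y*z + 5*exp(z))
(x*z - sin(z), -8*y**2*z - y*z + exp(y + z), 8*y*z**2 - exp(y + z) + 4*sin(x))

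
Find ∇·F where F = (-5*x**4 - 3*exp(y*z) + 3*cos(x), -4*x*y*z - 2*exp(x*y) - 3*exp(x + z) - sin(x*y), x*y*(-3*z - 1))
-20*x**3 - 3*x*y - 4*x*z - 2*x*exp(x*y) - x*cos(x*y) - 3*sin(x)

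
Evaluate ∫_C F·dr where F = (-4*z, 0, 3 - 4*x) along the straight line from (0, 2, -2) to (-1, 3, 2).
20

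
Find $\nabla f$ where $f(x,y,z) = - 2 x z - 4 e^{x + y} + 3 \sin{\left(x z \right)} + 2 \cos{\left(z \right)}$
(3*z*cos(x*z) - 2*z - 4*exp(x + y), -4*exp(x + y), 3*x*cos(x*z) - 2*x - 2*sin(z))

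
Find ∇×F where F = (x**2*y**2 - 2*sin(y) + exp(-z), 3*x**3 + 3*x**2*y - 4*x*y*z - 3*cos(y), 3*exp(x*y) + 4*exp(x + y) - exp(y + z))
(4*x*y + 3*x*exp(x*y) + 4*exp(x + y) - exp(y + z), -3*y*exp(x*y) - 4*exp(x + y) - exp(-z), -2*x**2*y + 9*x**2 + 6*x*y - 4*y*z + 2*cos(y))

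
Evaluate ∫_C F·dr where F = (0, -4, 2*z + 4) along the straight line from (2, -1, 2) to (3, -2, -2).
-12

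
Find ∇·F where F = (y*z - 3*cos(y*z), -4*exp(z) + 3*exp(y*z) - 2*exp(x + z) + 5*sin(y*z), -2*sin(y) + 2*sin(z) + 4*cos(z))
3*z*exp(y*z) + 5*z*cos(y*z) - 4*sin(z) + 2*cos(z)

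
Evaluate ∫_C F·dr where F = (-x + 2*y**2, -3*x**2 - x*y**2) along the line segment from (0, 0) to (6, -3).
333/2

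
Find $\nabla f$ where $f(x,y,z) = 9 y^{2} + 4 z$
(0, 18*y, 4)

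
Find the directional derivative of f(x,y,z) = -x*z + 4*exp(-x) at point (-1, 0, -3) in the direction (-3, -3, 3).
2*sqrt(3)*(-1 + 2*E)/3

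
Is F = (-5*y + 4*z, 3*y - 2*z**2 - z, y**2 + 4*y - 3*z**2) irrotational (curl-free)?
No, ∇×F = (2*y + 4*z + 5, 4, 5)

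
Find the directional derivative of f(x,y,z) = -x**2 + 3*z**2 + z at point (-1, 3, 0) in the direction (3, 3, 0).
sqrt(2)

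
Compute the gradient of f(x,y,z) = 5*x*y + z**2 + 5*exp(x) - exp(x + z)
(5*y + 5*exp(x) - exp(x + z), 5*x, 2*z - exp(x + z))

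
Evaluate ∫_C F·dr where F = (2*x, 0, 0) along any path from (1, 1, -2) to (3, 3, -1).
8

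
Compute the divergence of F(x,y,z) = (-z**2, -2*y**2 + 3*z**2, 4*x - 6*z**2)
-4*y - 12*z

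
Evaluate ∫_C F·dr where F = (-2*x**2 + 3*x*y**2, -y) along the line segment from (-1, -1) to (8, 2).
-753/4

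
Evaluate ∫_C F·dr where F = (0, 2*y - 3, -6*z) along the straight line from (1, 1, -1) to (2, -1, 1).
6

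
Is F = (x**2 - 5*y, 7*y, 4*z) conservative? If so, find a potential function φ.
No, ∇×F = (0, 0, 5) ≠ 0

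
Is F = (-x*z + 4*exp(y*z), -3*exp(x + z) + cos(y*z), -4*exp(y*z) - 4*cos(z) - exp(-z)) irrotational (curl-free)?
No, ∇×F = (y*sin(y*z) - 4*z*exp(y*z) + 3*exp(x + z), -x + 4*y*exp(y*z), -4*z*exp(y*z) - 3*exp(x + z))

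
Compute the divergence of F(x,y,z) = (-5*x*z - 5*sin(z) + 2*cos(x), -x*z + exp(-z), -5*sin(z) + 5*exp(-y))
-5*z - 2*sin(x) - 5*cos(z)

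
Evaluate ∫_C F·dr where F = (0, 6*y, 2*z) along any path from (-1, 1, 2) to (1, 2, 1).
6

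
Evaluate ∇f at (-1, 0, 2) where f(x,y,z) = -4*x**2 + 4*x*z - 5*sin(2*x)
(16 - 10*cos(2), 0, -4)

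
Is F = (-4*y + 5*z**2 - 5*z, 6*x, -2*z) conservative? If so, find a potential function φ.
No, ∇×F = (0, 10*z - 5, 10) ≠ 0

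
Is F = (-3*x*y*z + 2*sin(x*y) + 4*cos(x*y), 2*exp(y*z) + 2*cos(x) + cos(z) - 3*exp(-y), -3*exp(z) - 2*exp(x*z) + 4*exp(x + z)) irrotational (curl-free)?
No, ∇×F = (-2*y*exp(y*z) + sin(z), -3*x*y + 2*z*exp(x*z) - 4*exp(x + z), 3*x*z + 4*x*sin(x*y) - 2*x*cos(x*y) - 2*sin(x))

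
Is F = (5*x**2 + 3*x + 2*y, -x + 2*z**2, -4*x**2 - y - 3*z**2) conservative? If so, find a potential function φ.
No, ∇×F = (-4*z - 1, 8*x, -3) ≠ 0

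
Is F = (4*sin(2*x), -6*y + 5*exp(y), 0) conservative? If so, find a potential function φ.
Yes, F is conservative. φ = -3*y**2 + 5*exp(y) - 2*cos(2*x)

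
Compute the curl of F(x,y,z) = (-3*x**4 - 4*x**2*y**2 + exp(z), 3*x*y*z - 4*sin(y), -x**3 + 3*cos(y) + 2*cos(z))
(-3*x*y - 3*sin(y), 3*x**2 + exp(z), y*(8*x**2 + 3*z))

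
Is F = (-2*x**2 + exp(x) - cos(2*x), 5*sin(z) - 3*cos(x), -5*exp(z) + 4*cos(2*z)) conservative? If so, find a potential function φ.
No, ∇×F = (-5*cos(z), 0, 3*sin(x)) ≠ 0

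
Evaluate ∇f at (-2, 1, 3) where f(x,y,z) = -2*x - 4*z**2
(-2, 0, -24)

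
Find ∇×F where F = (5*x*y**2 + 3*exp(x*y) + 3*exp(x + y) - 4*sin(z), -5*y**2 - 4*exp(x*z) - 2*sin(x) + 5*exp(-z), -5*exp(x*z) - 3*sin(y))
(4*x*exp(x*z) - 3*cos(y) + 5*exp(-z), 5*z*exp(x*z) - 4*cos(z), -10*x*y - 3*x*exp(x*y) - 4*z*exp(x*z) - 3*exp(x + y) - 2*cos(x))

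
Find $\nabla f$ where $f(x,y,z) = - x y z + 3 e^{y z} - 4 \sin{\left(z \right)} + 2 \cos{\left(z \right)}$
(-y*z, z*(-x + 3*exp(y*z)), -x*y + 3*y*exp(y*z) - 2*sin(z) - 4*cos(z))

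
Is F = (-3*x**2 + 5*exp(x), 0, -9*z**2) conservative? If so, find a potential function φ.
Yes, F is conservative. φ = -x**3 - 3*z**3 + 5*exp(x)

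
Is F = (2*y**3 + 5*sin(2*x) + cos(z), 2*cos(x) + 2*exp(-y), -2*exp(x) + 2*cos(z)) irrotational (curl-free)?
No, ∇×F = (0, 2*exp(x) - sin(z), -6*y**2 - 2*sin(x))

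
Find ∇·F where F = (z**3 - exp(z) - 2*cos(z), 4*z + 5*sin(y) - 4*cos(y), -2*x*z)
-2*x + 4*sin(y) + 5*cos(y)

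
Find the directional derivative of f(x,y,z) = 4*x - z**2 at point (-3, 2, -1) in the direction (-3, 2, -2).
-16*sqrt(17)/17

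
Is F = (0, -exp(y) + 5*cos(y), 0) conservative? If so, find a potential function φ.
Yes, F is conservative. φ = -exp(y) + 5*sin(y)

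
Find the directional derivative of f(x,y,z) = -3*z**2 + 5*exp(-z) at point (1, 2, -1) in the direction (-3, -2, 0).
0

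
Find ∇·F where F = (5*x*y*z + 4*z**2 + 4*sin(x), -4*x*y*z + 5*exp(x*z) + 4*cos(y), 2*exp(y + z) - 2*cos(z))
-4*x*z + 5*y*z + 2*exp(y + z) - 4*sin(y) + 2*sin(z) + 4*cos(x)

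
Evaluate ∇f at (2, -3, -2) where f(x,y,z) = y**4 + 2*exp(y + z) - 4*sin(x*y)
(12*cos(6), -108 - 8*cos(6) + 2*exp(-5), 2*exp(-5))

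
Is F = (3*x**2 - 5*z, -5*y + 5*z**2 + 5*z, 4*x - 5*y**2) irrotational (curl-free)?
No, ∇×F = (-10*y - 10*z - 5, -9, 0)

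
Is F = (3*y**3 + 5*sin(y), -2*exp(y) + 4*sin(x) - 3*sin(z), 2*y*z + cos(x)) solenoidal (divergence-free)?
No, ∇·F = 2*y - 2*exp(y)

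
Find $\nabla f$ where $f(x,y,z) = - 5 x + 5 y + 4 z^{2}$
(-5, 5, 8*z)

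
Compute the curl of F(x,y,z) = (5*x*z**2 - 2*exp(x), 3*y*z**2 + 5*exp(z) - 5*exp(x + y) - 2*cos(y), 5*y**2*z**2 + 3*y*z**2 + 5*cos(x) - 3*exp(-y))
(10*y*z**2 - 6*y*z + 3*z**2 - 5*exp(z) + 3*exp(-y), 10*x*z + 5*sin(x), -5*exp(x + y))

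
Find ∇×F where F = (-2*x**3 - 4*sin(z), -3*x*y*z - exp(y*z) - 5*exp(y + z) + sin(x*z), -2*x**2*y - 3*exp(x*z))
(-2*x**2 + 3*x*y - x*cos(x*z) + y*exp(y*z) + 5*exp(y + z), 4*x*y + 3*z*exp(x*z) - 4*cos(z), z*(-3*y + cos(x*z)))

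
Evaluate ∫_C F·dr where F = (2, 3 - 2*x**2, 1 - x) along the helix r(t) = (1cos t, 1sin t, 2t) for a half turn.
-4 + 2*pi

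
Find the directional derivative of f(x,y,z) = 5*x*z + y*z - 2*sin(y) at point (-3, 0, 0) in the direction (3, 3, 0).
-sqrt(2)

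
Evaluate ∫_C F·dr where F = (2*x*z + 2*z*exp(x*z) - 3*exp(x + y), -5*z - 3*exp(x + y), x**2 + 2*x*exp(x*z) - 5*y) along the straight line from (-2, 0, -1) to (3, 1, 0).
-3*exp(4) - 2*exp(2) + 3*exp(-2) + 6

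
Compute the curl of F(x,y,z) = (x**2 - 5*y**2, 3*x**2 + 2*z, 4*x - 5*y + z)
(-7, -4, 6*x + 10*y)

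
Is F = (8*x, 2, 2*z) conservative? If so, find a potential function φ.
Yes, F is conservative. φ = 4*x**2 + 2*y + z**2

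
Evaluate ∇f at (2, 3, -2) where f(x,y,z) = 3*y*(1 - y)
(0, -15, 0)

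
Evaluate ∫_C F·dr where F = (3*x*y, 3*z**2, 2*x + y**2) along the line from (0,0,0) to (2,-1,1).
-8/3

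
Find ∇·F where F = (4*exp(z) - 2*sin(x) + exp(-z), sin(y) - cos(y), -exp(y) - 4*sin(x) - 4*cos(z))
4*sin(z) + sqrt(2)*sin(y + pi/4) - 2*cos(x)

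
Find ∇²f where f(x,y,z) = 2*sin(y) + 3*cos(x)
-2*sin(y) - 3*cos(x)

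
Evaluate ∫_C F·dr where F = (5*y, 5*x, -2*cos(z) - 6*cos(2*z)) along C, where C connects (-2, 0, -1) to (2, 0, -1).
0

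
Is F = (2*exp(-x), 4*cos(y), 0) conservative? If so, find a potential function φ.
Yes, F is conservative. φ = 4*sin(y) - 2*exp(-x)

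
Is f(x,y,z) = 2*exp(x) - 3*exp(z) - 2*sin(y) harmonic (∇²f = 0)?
No, ∇²f = 2*exp(x) - 3*exp(z) + 2*sin(y)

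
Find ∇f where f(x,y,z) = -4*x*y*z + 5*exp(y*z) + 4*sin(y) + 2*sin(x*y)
(2*y*(-2*z + cos(x*y)), -4*x*z + 2*x*cos(x*y) + 5*z*exp(y*z) + 4*cos(y), y*(-4*x + 5*exp(y*z)))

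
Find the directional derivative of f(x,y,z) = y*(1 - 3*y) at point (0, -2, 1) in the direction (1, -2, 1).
-13*sqrt(6)/3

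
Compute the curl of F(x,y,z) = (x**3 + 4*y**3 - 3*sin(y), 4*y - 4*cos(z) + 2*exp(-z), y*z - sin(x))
(z - 4*sin(z) + 2*exp(-z), cos(x), -12*y**2 + 3*cos(y))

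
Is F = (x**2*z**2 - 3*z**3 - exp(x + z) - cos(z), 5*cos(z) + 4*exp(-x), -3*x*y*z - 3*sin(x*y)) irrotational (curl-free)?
No, ∇×F = (-3*x*z - 3*x*cos(x*y) + 5*sin(z), 2*x**2*z + 3*y*z + 3*y*cos(x*y) - 9*z**2 - exp(x + z) + sin(z), -4*exp(-x))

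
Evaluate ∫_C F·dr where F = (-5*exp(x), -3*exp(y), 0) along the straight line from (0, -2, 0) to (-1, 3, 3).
-3*exp(3) - 5*exp(-1) + 3*exp(-2) + 5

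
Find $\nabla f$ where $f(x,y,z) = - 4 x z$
(-4*z, 0, -4*x)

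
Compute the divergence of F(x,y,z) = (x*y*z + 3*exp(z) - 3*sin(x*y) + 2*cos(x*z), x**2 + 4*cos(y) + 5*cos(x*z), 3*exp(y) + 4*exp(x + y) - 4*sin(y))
y*z - 3*y*cos(x*y) - 2*z*sin(x*z) - 4*sin(y)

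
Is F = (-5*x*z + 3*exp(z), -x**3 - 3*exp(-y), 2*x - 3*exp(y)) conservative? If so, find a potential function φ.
No, ∇×F = (-3*exp(y), -5*x + 3*exp(z) - 2, -3*x**2) ≠ 0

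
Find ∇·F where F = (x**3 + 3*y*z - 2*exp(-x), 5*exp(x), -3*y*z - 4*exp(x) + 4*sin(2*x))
3*x**2 - 3*y + 2*exp(-x)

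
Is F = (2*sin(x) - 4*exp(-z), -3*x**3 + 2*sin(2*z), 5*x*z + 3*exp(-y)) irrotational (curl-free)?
No, ∇×F = (-4*cos(2*z) - 3*exp(-y), -5*z + 4*exp(-z), -9*x**2)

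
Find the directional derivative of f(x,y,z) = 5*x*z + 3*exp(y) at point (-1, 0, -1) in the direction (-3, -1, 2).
sqrt(14)/7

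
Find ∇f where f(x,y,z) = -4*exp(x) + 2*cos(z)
(-4*exp(x), 0, -2*sin(z))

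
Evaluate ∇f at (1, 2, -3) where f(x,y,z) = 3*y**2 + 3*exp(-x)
(-3*exp(-1), 12, 0)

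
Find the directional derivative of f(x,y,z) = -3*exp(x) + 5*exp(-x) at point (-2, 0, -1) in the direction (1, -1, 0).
sqrt(2)*(-5*exp(4) - 3)*exp(-2)/2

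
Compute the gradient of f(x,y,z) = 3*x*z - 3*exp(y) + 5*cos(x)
(3*z - 5*sin(x), -3*exp(y), 3*x)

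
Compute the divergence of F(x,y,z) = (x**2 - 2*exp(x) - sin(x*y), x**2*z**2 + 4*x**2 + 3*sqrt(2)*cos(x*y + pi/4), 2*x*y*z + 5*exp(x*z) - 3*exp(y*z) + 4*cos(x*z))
2*x*y + 5*x*exp(x*z) - 4*x*sin(x*z) - 3*sqrt(2)*x*sin(x*y + pi/4) + 2*x - 3*y*exp(y*z) - y*cos(x*y) - 2*exp(x)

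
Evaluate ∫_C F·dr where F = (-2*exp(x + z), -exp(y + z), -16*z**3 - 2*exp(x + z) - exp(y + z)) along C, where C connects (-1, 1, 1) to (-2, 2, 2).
-60 - exp(4) + exp(2)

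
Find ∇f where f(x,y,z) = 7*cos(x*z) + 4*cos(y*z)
(-7*z*sin(x*z), -4*z*sin(y*z), -7*x*sin(x*z) - 4*y*sin(y*z))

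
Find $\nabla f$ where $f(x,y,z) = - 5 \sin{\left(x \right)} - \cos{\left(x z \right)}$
(z*sin(x*z) - 5*cos(x), 0, x*sin(x*z))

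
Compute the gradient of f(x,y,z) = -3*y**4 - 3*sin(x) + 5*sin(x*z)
(5*z*cos(x*z) - 3*cos(x), -12*y**3, 5*x*cos(x*z))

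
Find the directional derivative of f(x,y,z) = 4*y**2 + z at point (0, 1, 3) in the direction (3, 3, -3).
7*sqrt(3)/3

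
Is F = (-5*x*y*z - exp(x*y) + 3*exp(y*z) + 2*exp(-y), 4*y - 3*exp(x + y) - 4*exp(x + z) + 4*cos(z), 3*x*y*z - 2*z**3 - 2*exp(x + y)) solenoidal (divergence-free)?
No, ∇·F = 3*x*y - 5*y*z - y*exp(x*y) - 6*z**2 - 3*exp(x + y) + 4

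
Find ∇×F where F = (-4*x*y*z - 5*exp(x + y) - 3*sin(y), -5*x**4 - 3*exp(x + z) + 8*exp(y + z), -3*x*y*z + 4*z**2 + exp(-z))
(-3*x*z + 3*exp(x + z) - 8*exp(y + z), y*(-4*x + 3*z), -20*x**3 + 4*x*z + 5*exp(x + y) - 3*exp(x + z) + 3*cos(y))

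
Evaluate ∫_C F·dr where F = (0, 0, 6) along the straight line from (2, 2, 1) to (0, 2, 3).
12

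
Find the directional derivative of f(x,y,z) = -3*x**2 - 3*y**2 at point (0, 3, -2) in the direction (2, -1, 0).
18*sqrt(5)/5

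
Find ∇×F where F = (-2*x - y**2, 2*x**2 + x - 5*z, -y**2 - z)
(5 - 2*y, 0, 4*x + 2*y + 1)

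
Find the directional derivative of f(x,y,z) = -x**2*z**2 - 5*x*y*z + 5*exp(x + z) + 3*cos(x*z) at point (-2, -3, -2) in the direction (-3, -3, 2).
sqrt(22)*(-5 - 6*exp(4)*sin(4) + 74*exp(4))*exp(-4)/22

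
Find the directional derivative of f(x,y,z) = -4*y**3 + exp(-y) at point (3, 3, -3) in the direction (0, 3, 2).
3*sqrt(13)*(-108*exp(3) - 1)*exp(-3)/13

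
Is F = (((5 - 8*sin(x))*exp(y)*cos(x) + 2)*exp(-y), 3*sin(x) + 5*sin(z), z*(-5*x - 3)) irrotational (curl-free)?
No, ∇×F = (-5*cos(z), 5*z, 3*cos(x) + 2*exp(-y))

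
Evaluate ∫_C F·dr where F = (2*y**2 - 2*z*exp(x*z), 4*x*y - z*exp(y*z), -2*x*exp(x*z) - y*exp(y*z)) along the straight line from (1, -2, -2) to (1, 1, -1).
-6 - 3*exp(-1) + 2*exp(-2) + exp(4)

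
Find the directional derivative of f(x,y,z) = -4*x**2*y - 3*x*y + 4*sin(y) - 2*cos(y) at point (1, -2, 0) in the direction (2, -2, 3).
2*sqrt(17)*(-4*cos(2) + 2*sin(2) + 29)/17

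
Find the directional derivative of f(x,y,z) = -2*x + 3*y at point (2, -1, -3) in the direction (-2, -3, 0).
-5*sqrt(13)/13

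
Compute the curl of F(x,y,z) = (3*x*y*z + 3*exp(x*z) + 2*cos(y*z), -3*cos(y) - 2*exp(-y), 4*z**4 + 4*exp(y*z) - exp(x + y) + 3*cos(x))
(4*z*exp(y*z) - exp(x + y), 3*x*y + 3*x*exp(x*z) - 2*y*sin(y*z) + exp(x + y) + 3*sin(x), z*(-3*x + 2*sin(y*z)))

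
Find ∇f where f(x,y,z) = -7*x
(-7, 0, 0)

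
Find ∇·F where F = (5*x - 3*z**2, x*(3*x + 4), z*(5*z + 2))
10*z + 7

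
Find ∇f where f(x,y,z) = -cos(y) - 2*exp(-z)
(0, sin(y), 2*exp(-z))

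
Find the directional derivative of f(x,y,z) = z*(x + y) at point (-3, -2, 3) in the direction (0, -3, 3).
-4*sqrt(2)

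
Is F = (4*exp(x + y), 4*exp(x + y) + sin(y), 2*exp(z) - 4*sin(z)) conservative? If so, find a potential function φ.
Yes, F is conservative. φ = 2*exp(z) + 4*exp(x + y) - cos(y) + 4*cos(z)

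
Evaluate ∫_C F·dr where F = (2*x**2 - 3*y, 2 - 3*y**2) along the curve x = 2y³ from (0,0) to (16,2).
7964/3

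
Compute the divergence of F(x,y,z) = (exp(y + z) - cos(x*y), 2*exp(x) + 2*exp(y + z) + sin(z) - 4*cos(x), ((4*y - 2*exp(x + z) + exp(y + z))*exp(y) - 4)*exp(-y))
y*sin(x*y) - 2*exp(x + z) + 3*exp(y + z)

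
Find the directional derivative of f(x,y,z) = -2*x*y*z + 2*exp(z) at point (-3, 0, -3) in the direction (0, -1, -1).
sqrt(2)*(-1 + 9*exp(3))*exp(-3)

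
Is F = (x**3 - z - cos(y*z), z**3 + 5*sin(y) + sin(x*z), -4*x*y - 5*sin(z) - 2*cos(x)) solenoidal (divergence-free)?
No, ∇·F = 3*x**2 + 5*cos(y) - 5*cos(z)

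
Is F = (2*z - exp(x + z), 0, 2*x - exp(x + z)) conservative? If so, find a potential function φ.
Yes, F is conservative. φ = 2*x*z - exp(x + z)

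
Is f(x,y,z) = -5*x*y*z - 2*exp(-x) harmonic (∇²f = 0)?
No, ∇²f = -2*exp(-x)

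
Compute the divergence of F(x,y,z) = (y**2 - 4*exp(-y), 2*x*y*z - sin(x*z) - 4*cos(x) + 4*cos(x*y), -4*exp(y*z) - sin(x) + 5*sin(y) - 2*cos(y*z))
2*x*z - 4*x*sin(x*y) - 4*y*exp(y*z) + 2*y*sin(y*z)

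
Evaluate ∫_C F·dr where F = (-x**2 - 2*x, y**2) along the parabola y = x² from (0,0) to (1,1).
-1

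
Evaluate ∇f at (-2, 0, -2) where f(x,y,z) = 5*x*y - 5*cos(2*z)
(0, -10, -10*sin(4))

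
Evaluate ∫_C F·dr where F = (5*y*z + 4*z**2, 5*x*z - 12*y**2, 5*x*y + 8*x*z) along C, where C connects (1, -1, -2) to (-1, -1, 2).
-32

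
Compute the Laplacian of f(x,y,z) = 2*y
0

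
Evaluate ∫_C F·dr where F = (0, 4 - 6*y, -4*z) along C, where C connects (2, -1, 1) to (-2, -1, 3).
-16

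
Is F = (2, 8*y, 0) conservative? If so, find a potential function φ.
Yes, F is conservative. φ = 2*x + 4*y**2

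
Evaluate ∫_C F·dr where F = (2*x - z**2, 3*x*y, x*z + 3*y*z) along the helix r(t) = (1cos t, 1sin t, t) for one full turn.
2*pi*(-2*pi - 3)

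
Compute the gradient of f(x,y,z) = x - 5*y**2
(1, -10*y, 0)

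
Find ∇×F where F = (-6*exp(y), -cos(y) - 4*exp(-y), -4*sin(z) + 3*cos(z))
(0, 0, 6*exp(y))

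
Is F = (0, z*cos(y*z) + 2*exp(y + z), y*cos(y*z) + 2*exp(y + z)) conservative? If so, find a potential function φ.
Yes, F is conservative. φ = 2*exp(y + z) + sin(y*z)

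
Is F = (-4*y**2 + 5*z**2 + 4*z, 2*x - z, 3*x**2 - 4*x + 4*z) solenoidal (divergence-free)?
No, ∇·F = 4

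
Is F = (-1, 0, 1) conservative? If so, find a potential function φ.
Yes, F is conservative. φ = -x + z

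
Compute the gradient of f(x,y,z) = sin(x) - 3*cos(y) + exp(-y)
(cos(x), 3*sin(y) - exp(-y), 0)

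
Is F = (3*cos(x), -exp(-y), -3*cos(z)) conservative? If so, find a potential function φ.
Yes, F is conservative. φ = 3*sin(x) - 3*sin(z) + exp(-y)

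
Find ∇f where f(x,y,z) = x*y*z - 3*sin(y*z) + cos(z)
(y*z, z*(x - 3*cos(y*z)), x*y - 3*y*cos(y*z) - sin(z))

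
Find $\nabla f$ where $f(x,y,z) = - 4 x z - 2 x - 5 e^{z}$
(-4*z - 2, 0, -4*x - 5*exp(z))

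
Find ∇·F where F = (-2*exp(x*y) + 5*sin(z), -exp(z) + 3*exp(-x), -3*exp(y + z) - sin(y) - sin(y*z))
-2*y*exp(x*y) - y*cos(y*z) - 3*exp(y + z)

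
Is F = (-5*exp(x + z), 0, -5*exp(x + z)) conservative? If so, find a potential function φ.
Yes, F is conservative. φ = -5*exp(x + z)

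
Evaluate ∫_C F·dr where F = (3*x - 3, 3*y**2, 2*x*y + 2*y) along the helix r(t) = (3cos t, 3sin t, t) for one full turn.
0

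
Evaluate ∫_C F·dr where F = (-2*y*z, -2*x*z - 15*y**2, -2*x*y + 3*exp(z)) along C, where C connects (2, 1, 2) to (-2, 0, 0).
16 - 3*exp(2)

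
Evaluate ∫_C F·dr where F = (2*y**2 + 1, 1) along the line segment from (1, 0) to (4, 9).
174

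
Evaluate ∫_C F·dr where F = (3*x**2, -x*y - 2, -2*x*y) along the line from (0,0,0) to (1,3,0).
-8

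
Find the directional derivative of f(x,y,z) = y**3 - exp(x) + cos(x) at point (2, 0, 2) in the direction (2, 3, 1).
-sqrt(14)*(sin(2) + exp(2))/7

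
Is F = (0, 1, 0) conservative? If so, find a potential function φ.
Yes, F is conservative. φ = y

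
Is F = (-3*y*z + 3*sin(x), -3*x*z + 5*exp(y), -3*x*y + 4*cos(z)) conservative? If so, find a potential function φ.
Yes, F is conservative. φ = -3*x*y*z + 5*exp(y) + 4*sin(z) - 3*cos(x)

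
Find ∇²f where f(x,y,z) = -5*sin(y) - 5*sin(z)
5*sin(y) + 5*sin(z)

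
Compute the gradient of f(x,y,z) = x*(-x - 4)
(-2*x - 4, 0, 0)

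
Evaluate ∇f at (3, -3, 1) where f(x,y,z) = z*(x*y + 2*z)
(-3, 3, -5)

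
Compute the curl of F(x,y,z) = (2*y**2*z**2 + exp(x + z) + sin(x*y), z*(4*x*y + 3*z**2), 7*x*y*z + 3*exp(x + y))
(-4*x*y + 7*x*z - 9*z**2 + 3*exp(x + y), 4*y**2*z - 7*y*z - 3*exp(x + y) + exp(x + z), -x*cos(x*y) - 4*y*z**2 + 4*y*z)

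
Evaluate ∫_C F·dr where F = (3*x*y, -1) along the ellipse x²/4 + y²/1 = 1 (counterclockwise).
0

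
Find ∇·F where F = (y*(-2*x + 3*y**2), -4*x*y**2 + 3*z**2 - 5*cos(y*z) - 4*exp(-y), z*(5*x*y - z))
-3*x*y - 2*y + 5*z*sin(y*z) - 2*z + 4*exp(-y)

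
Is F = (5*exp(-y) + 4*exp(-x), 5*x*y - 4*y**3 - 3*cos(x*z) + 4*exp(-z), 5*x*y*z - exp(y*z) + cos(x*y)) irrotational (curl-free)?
No, ∇×F = (5*x*z - x*sin(x*y) - 3*x*sin(x*z) - z*exp(y*z) + 4*exp(-z), y*(-5*z + sin(x*y)), 5*y + 3*z*sin(x*z) + 5*exp(-y))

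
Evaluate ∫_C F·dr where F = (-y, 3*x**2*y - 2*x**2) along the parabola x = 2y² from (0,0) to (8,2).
992/15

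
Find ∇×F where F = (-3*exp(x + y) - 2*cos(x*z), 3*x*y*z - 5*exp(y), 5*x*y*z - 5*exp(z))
(x*(-3*y + 5*z), 2*x*sin(x*z) - 5*y*z, 3*y*z + 3*exp(x + y))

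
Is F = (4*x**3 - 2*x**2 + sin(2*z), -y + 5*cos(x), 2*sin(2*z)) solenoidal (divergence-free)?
No, ∇·F = 12*x**2 - 4*x + 4*cos(2*z) - 1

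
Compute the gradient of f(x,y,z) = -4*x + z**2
(-4, 0, 2*z)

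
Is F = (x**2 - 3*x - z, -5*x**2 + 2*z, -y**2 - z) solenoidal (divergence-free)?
No, ∇·F = 2*x - 4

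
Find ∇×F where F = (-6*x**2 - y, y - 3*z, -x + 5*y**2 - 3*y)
(10*y, 1, 1)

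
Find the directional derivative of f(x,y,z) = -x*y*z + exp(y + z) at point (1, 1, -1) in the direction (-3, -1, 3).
-5*sqrt(19)/19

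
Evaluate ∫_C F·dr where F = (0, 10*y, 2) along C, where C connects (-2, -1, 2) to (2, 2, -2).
7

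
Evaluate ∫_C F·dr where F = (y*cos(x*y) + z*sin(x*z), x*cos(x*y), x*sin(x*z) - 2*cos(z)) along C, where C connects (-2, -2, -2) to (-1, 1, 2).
-4*sin(2) - sin(1) + sqrt(2)*cos(pi/4 + 4) - cos(2)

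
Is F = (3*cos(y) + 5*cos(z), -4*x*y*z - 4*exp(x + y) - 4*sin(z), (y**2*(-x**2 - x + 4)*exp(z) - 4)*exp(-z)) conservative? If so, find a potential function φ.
No, ∇×F = (-2*x**2*y + 2*x*y + 8*y + 4*cos(z), y**2*(2*x + 1) - 5*sin(z), -4*y*z - 4*exp(x + y) + 3*sin(y)) ≠ 0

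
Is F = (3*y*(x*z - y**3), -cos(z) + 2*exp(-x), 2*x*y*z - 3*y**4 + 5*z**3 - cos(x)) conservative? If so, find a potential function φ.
No, ∇×F = (2*x*z - 12*y**3 - sin(z), 3*x*y - 2*y*z - sin(x), -3*x*z + 12*y**3 - 2*exp(-x)) ≠ 0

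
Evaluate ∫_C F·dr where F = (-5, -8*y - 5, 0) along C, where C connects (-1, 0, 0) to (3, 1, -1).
-29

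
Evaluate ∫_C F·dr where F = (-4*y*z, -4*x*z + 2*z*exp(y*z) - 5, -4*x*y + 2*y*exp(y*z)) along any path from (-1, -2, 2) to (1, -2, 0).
18 - 2*exp(-4)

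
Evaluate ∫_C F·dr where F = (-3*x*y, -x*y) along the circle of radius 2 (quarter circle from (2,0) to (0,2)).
16/3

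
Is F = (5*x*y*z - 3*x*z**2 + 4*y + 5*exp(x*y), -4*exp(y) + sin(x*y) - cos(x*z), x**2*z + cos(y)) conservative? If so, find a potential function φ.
No, ∇×F = (-x*sin(x*z) - sin(y), x*(5*y - 8*z), -5*x*z - 5*x*exp(x*y) + y*cos(x*y) + z*sin(x*z) - 4) ≠ 0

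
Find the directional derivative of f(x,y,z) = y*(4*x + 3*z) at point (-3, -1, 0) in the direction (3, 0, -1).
-9*sqrt(10)/10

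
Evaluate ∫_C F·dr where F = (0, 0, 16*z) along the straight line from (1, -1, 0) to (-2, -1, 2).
32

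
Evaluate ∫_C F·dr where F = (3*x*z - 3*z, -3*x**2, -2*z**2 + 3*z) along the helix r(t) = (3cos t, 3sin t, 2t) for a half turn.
pi*(-32*pi**2 + 36*pi + 189)/6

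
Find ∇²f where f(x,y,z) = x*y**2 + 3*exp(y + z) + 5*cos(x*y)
-5*x**2*cos(x*y) + 2*x - 5*y**2*cos(x*y) + 6*exp(y + z)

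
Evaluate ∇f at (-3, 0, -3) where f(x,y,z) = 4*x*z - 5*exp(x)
(-12 - 5*exp(-3), 0, -12)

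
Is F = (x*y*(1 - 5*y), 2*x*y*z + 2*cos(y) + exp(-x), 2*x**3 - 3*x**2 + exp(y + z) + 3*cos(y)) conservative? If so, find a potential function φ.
No, ∇×F = (-2*x*y + exp(y + z) - 3*sin(y), 6*x*(1 - x), 10*x*y - x + 2*y*z - exp(-x)) ≠ 0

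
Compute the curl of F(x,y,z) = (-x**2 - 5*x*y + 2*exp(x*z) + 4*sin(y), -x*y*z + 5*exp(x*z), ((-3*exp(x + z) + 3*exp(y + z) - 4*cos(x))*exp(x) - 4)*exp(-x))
(x*y - 5*x*exp(x*z) + 3*exp(y + z), 2*x*exp(x*z) + 3*exp(x + z) - 4*sin(x) - 4*exp(-x), 5*x - y*z + 5*z*exp(x*z) - 4*cos(y))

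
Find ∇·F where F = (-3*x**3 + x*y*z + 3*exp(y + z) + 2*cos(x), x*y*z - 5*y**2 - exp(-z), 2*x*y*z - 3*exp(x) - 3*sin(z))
-9*x**2 + 2*x*y + x*z + y*z - 10*y - 2*sin(x) - 3*cos(z)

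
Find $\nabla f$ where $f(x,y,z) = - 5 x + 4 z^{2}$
(-5, 0, 8*z)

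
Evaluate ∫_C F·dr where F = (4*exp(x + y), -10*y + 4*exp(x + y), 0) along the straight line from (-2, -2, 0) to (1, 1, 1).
-4*exp(-4) + 15 + 4*exp(2)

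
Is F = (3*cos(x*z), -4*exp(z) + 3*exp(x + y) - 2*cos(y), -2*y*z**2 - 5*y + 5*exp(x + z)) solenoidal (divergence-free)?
No, ∇·F = -4*y*z - 3*z*sin(x*z) + 3*exp(x + y) + 5*exp(x + z) + 2*sin(y)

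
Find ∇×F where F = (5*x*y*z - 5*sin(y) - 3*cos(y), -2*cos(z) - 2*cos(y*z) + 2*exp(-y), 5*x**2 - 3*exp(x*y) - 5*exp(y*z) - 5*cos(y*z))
(-3*x*exp(x*y) - 2*y*sin(y*z) - 5*z*exp(y*z) + 5*z*sin(y*z) - 2*sin(z), 5*x*y - 10*x + 3*y*exp(x*y), -5*x*z - 3*sin(y) + 5*cos(y))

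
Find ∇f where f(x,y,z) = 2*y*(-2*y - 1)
(0, -8*y - 2, 0)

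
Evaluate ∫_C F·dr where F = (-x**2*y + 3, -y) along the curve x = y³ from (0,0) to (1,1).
11/5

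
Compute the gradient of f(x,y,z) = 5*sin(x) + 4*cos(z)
(5*cos(x), 0, -4*sin(z))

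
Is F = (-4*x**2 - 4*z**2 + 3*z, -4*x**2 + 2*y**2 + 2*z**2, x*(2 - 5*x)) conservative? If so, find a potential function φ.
No, ∇×F = (-4*z, 10*x - 8*z + 1, -8*x) ≠ 0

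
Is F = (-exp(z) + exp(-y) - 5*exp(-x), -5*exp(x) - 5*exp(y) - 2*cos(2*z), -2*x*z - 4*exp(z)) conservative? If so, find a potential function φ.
No, ∇×F = (-4*sin(2*z), 2*z - exp(z), -5*exp(x) + exp(-y)) ≠ 0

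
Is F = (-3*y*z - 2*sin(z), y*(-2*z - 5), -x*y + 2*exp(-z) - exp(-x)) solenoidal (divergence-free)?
No, ∇·F = -2*z - 5 - 2*exp(-z)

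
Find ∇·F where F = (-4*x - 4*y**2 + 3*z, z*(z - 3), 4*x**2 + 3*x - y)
-4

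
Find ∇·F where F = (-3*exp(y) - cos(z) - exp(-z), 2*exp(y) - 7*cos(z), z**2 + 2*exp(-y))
2*z + 2*exp(y)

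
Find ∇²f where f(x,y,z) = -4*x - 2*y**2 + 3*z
-4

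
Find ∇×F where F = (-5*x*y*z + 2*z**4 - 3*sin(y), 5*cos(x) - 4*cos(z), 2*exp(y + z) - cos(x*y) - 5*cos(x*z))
(x*sin(x*y) + 2*exp(y + z) - 4*sin(z), -5*x*y - y*sin(x*y) + 8*z**3 - 5*z*sin(x*z), 5*x*z - 5*sin(x) + 3*cos(y))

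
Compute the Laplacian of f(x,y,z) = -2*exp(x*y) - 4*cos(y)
-2*x**2*exp(x*y) - 2*y**2*exp(x*y) + 4*cos(y)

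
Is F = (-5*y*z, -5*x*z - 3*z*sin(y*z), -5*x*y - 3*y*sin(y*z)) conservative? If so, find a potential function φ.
Yes, F is conservative. φ = -5*x*y*z + 3*cos(y*z)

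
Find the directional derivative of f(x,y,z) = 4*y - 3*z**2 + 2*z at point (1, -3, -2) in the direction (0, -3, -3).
-9*sqrt(2)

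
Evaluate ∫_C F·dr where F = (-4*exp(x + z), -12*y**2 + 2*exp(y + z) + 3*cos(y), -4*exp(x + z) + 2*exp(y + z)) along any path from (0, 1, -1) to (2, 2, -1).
-30 - 2*E - 3*sin(1) + 4*exp(-1) + 3*sin(2)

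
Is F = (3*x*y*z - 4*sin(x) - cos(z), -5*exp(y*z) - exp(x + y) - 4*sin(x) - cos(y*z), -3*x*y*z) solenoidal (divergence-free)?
No, ∇·F = -3*x*y + 3*y*z - 5*z*exp(y*z) + z*sin(y*z) - exp(x + y) - 4*cos(x)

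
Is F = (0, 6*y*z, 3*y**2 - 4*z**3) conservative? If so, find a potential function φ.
Yes, F is conservative. φ = z*(3*y**2 - z**3)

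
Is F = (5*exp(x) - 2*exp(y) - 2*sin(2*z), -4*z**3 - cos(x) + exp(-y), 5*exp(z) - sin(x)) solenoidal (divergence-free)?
No, ∇·F = 5*exp(x) + 5*exp(z) - exp(-y)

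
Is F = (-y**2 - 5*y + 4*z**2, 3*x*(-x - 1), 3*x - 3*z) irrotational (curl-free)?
No, ∇×F = (0, 8*z - 3, -6*x + 2*y + 2)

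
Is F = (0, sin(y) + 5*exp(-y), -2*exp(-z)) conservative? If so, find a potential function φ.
Yes, F is conservative. φ = -cos(y) + 2*exp(-z) - 5*exp(-y)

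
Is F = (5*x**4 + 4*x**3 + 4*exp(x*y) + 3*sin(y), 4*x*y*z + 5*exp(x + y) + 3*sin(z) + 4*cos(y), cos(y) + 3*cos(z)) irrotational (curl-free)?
No, ∇×F = (-4*x*y - sin(y) - 3*cos(z), 0, -4*x*exp(x*y) + 4*y*z + 5*exp(x + y) - 3*cos(y))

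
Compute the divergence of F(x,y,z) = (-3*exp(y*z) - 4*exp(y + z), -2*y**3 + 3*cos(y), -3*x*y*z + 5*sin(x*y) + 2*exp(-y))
-3*x*y - 6*y**2 - 3*sin(y)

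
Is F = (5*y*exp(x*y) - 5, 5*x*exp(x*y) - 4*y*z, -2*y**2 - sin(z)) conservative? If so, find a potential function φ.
Yes, F is conservative. φ = -5*x - 2*y**2*z + 5*exp(x*y) + cos(z)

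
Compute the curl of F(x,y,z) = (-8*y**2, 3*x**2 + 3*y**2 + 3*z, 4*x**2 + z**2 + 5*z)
(-3, -8*x, 6*x + 16*y)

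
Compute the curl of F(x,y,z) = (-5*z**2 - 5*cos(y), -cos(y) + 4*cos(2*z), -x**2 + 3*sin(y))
(8*sin(2*z) + 3*cos(y), 2*x - 10*z, -5*sin(y))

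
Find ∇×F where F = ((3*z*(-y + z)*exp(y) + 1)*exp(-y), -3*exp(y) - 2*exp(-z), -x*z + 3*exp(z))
(-2*exp(-z), -3*y + 7*z, 3*z + exp(-y))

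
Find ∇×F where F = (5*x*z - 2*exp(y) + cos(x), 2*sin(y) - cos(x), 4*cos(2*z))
(0, 5*x, 2*exp(y) + sin(x))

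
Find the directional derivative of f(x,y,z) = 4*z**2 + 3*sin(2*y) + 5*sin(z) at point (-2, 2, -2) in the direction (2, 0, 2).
sqrt(2)*(-16 + 5*cos(2))/2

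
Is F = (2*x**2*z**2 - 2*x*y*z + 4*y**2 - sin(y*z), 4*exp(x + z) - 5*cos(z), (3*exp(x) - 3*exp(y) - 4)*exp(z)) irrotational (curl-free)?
No, ∇×F = (-4*exp(x + z) - 3*exp(y + z) - 5*sin(z), 4*x**2*z - 2*x*y - y*cos(y*z) - 3*exp(x + z), 2*x*z - 8*y + z*cos(y*z) + 4*exp(x + z))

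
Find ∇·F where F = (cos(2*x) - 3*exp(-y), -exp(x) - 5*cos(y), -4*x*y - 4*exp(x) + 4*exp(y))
-2*sin(2*x) + 5*sin(y)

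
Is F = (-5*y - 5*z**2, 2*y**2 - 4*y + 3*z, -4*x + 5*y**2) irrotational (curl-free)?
No, ∇×F = (10*y - 3, 4 - 10*z, 5)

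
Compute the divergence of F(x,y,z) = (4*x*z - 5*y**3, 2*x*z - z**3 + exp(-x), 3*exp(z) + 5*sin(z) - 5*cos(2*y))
4*z + 3*exp(z) + 5*cos(z)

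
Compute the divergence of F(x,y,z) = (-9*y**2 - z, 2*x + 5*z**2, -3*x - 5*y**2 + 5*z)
5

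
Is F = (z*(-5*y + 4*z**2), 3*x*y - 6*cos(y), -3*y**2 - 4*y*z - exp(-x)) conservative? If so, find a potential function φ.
No, ∇×F = (-6*y - 4*z, -5*y + 12*z**2 - exp(-x), 3*y + 5*z) ≠ 0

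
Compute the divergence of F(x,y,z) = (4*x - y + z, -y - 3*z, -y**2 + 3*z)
6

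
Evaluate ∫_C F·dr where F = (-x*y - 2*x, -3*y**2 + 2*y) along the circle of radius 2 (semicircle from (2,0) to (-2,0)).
0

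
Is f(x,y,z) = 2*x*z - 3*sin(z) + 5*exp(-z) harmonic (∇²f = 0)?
No, ∇²f = 3*sin(z) + 5*exp(-z)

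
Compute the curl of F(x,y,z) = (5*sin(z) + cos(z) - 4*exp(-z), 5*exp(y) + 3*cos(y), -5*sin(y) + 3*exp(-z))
(-5*cos(y), -sin(z) + 5*cos(z) + 4*exp(-z), 0)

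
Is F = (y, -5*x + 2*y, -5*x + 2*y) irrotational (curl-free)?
No, ∇×F = (2, 5, -6)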